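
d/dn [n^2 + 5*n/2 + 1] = 2*n + 5/2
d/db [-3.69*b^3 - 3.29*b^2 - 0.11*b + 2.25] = -11.07*b^2 - 6.58*b - 0.11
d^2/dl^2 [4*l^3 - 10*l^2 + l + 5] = 24*l - 20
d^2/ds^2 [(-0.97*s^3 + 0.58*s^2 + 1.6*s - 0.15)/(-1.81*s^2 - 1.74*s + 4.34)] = (3.5527136788005e-15*s^5 + 8.88178419700125e-15*s^4 + 14.282804*s^3 - 68.338614*s^2 + 37.045812*s - 42.749516)/(5.929741*s^6 + 17.101242*s^5 - 26.214954*s^4 - 76.742352*s^3 + 62.857956*s^2 + 98.321832*s - 81.746504)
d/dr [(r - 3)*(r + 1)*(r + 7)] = 3*r^2 + 10*r - 17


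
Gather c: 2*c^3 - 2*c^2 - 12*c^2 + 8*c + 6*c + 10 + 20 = 2*c^3 - 14*c^2 + 14*c + 30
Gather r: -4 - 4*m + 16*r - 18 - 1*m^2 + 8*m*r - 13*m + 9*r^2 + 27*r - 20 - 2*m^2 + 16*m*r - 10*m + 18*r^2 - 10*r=-3*m^2 - 27*m + 27*r^2 + r*(24*m + 33) - 42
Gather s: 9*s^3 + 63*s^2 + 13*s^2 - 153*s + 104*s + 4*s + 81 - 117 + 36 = 9*s^3 + 76*s^2 - 45*s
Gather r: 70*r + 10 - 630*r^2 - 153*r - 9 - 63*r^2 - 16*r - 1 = -693*r^2 - 99*r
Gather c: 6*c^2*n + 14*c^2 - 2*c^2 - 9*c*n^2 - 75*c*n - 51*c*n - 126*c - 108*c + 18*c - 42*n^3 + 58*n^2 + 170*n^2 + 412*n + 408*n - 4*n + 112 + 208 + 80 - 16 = c^2*(6*n + 12) + c*(-9*n^2 - 126*n - 216) - 42*n^3 + 228*n^2 + 816*n + 384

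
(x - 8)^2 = x^2 - 16*x + 64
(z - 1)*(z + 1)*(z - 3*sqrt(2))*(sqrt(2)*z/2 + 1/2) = sqrt(2)*z^4/2 - 5*z^3/2 - 2*sqrt(2)*z^2 + 5*z/2 + 3*sqrt(2)/2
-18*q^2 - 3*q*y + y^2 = (-6*q + y)*(3*q + y)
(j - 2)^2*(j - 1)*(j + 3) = j^4 - 2*j^3 - 7*j^2 + 20*j - 12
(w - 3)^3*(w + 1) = w^4 - 8*w^3 + 18*w^2 - 27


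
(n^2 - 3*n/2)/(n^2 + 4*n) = (n - 3/2)/(n + 4)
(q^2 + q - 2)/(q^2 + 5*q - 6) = (q + 2)/(q + 6)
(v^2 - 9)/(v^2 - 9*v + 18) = (v + 3)/(v - 6)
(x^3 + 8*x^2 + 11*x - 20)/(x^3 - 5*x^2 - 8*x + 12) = (x^2 + 9*x + 20)/(x^2 - 4*x - 12)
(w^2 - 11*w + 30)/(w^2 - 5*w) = (w - 6)/w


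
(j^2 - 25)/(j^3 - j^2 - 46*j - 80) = (j - 5)/(j^2 - 6*j - 16)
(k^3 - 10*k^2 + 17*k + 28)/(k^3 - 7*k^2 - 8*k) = (k^2 - 11*k + 28)/(k*(k - 8))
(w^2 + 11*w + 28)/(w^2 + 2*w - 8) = (w + 7)/(w - 2)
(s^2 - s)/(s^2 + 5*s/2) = 2*(s - 1)/(2*s + 5)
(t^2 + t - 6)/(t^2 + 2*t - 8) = (t + 3)/(t + 4)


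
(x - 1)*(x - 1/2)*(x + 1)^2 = x^4 + x^3/2 - 3*x^2/2 - x/2 + 1/2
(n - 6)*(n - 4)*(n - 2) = n^3 - 12*n^2 + 44*n - 48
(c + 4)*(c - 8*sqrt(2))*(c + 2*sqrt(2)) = c^3 - 6*sqrt(2)*c^2 + 4*c^2 - 24*sqrt(2)*c - 32*c - 128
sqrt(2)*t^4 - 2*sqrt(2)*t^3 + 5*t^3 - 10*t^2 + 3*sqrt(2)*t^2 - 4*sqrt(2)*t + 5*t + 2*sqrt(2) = (t - 1)^2*(t + 2*sqrt(2))*(sqrt(2)*t + 1)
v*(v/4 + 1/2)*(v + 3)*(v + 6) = v^4/4 + 11*v^3/4 + 9*v^2 + 9*v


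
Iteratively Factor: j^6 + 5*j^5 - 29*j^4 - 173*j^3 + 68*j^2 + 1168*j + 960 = (j + 1)*(j^5 + 4*j^4 - 33*j^3 - 140*j^2 + 208*j + 960) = (j + 1)*(j + 4)*(j^4 - 33*j^2 - 8*j + 240) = (j + 1)*(j + 4)^2*(j^3 - 4*j^2 - 17*j + 60) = (j - 3)*(j + 1)*(j + 4)^2*(j^2 - j - 20) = (j - 5)*(j - 3)*(j + 1)*(j + 4)^2*(j + 4)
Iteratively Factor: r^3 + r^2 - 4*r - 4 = (r + 1)*(r^2 - 4) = (r + 1)*(r + 2)*(r - 2)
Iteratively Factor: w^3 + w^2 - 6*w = (w - 2)*(w^2 + 3*w) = (w - 2)*(w + 3)*(w)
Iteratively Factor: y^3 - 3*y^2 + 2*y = (y - 1)*(y^2 - 2*y) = (y - 2)*(y - 1)*(y)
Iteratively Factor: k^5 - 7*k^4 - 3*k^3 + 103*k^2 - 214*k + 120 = (k - 1)*(k^4 - 6*k^3 - 9*k^2 + 94*k - 120) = (k - 1)*(k + 4)*(k^3 - 10*k^2 + 31*k - 30) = (k - 3)*(k - 1)*(k + 4)*(k^2 - 7*k + 10) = (k - 3)*(k - 2)*(k - 1)*(k + 4)*(k - 5)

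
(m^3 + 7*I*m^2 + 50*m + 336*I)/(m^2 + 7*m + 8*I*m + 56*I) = (m^2 - I*m + 42)/(m + 7)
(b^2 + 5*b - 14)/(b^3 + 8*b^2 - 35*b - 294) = (b - 2)/(b^2 + b - 42)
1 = 1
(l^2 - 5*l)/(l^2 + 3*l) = (l - 5)/(l + 3)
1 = 1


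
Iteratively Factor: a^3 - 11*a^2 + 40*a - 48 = (a - 4)*(a^2 - 7*a + 12) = (a - 4)^2*(a - 3)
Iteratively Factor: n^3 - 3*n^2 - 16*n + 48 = (n + 4)*(n^2 - 7*n + 12) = (n - 3)*(n + 4)*(n - 4)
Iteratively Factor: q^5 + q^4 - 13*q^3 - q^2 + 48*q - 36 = (q - 1)*(q^4 + 2*q^3 - 11*q^2 - 12*q + 36) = (q - 1)*(q + 3)*(q^3 - q^2 - 8*q + 12) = (q - 2)*(q - 1)*(q + 3)*(q^2 + q - 6) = (q - 2)*(q - 1)*(q + 3)^2*(q - 2)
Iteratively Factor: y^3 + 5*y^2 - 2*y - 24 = (y - 2)*(y^2 + 7*y + 12) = (y - 2)*(y + 4)*(y + 3)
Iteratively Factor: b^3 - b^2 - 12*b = (b + 3)*(b^2 - 4*b) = b*(b + 3)*(b - 4)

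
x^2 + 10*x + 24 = (x + 4)*(x + 6)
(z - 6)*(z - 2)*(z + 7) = z^3 - z^2 - 44*z + 84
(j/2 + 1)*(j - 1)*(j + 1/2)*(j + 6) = j^4/2 + 15*j^3/4 + 15*j^2/4 - 5*j - 3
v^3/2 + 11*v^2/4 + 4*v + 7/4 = (v/2 + 1/2)*(v + 1)*(v + 7/2)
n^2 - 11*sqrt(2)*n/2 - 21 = (n - 7*sqrt(2))*(n + 3*sqrt(2)/2)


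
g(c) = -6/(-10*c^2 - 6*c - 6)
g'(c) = -6*(20*c + 6)/(-10*c^2 - 6*c - 6)^2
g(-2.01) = 0.17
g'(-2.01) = 0.17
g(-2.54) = 0.11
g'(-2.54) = 0.09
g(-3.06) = 0.07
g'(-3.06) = 0.05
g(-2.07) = 0.16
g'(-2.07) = 0.16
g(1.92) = 0.11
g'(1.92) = -0.09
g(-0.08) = 1.07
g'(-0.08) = -0.85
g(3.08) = 0.05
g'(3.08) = -0.03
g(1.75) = 0.13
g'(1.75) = -0.11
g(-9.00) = 0.01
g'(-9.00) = 0.00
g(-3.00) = 0.08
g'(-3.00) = 0.05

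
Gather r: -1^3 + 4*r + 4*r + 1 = 8*r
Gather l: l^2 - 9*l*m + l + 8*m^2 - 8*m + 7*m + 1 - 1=l^2 + l*(1 - 9*m) + 8*m^2 - m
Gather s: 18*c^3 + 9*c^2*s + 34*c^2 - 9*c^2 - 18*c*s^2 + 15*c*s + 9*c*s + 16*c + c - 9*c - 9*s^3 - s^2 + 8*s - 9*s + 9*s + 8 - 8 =18*c^3 + 25*c^2 + 8*c - 9*s^3 + s^2*(-18*c - 1) + s*(9*c^2 + 24*c + 8)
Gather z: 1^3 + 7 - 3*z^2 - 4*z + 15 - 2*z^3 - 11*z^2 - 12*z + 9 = -2*z^3 - 14*z^2 - 16*z + 32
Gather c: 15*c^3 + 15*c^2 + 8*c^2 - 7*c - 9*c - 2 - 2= 15*c^3 + 23*c^2 - 16*c - 4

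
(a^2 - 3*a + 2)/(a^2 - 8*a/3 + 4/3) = 3*(a - 1)/(3*a - 2)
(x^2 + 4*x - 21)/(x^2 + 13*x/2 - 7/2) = 2*(x - 3)/(2*x - 1)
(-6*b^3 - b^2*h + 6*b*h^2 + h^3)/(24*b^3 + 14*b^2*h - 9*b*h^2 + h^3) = (-6*b^2 + 5*b*h + h^2)/(24*b^2 - 10*b*h + h^2)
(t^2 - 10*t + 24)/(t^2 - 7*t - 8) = (-t^2 + 10*t - 24)/(-t^2 + 7*t + 8)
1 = 1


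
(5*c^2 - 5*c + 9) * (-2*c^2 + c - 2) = -10*c^4 + 15*c^3 - 33*c^2 + 19*c - 18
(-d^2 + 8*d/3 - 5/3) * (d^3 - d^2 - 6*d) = -d^5 + 11*d^4/3 + 5*d^3/3 - 43*d^2/3 + 10*d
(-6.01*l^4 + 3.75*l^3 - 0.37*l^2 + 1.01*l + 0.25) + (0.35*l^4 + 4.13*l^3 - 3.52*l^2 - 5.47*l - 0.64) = -5.66*l^4 + 7.88*l^3 - 3.89*l^2 - 4.46*l - 0.39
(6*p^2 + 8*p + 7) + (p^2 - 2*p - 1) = 7*p^2 + 6*p + 6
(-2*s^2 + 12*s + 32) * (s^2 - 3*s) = -2*s^4 + 18*s^3 - 4*s^2 - 96*s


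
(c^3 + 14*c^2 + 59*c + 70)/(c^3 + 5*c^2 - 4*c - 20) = (c + 7)/(c - 2)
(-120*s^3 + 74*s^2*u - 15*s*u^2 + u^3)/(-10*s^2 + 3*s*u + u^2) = (-120*s^3 + 74*s^2*u - 15*s*u^2 + u^3)/(-10*s^2 + 3*s*u + u^2)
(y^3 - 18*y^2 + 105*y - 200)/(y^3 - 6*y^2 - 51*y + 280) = (y - 5)/(y + 7)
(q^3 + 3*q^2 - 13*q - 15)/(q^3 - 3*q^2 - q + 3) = (q + 5)/(q - 1)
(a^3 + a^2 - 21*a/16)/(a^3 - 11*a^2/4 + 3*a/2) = (a + 7/4)/(a - 2)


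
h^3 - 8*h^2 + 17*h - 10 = (h - 5)*(h - 2)*(h - 1)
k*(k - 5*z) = k^2 - 5*k*z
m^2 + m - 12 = (m - 3)*(m + 4)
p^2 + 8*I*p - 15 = (p + 3*I)*(p + 5*I)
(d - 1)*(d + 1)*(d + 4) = d^3 + 4*d^2 - d - 4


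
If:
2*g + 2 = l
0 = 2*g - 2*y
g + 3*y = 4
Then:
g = 1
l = 4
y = 1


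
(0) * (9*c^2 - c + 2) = 0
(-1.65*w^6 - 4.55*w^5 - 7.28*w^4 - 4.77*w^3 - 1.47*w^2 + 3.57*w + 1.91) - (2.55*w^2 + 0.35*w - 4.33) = -1.65*w^6 - 4.55*w^5 - 7.28*w^4 - 4.77*w^3 - 4.02*w^2 + 3.22*w + 6.24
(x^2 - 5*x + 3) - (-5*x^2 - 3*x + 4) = 6*x^2 - 2*x - 1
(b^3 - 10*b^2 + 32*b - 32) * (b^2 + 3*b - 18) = b^5 - 7*b^4 - 16*b^3 + 244*b^2 - 672*b + 576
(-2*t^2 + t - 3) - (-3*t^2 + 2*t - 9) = t^2 - t + 6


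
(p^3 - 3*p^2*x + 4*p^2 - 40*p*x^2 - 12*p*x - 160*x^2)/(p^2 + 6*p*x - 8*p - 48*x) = (p^3 - 3*p^2*x + 4*p^2 - 40*p*x^2 - 12*p*x - 160*x^2)/(p^2 + 6*p*x - 8*p - 48*x)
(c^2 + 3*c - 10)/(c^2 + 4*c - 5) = (c - 2)/(c - 1)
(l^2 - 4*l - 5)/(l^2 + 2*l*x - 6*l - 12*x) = (l^2 - 4*l - 5)/(l^2 + 2*l*x - 6*l - 12*x)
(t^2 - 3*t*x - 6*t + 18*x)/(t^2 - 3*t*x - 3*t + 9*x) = (t - 6)/(t - 3)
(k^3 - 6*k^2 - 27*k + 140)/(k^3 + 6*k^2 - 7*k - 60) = (k^2 - 11*k + 28)/(k^2 + k - 12)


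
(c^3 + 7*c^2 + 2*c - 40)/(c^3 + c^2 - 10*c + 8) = (c + 5)/(c - 1)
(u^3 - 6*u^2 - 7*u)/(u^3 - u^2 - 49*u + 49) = u*(u + 1)/(u^2 + 6*u - 7)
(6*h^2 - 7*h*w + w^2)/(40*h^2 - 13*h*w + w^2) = (6*h^2 - 7*h*w + w^2)/(40*h^2 - 13*h*w + w^2)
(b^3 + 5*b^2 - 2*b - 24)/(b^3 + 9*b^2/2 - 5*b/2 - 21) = 2*(b + 4)/(2*b + 7)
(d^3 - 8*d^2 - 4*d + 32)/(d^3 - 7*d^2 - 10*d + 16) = (d - 2)/(d - 1)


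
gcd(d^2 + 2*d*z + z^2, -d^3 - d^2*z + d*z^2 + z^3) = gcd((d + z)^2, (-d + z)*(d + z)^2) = d^2 + 2*d*z + z^2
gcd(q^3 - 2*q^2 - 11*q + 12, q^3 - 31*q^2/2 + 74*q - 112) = q - 4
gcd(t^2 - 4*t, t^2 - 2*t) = t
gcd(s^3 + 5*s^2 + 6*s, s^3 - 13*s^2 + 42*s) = s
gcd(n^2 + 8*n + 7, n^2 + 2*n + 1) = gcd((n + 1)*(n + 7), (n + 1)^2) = n + 1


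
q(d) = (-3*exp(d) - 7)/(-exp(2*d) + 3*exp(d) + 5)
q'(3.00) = -0.26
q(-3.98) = -1.40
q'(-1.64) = 0.02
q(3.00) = 0.20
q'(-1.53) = 0.02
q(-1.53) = -1.37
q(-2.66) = -1.39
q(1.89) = 1.42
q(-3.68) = -1.39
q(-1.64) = -1.37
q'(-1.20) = 0.01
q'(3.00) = -0.26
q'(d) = (-3*exp(d) - 7)*(2*exp(2*d) - 3*exp(d))/(-exp(2*d) + 3*exp(d) + 5)^2 - 3*exp(d)/(-exp(2*d) + 3*exp(d) + 5)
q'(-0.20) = -0.13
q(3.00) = 0.20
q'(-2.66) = 0.01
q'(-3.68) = 0.01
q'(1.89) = -4.02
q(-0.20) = -1.39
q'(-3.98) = 0.00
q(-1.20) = -1.36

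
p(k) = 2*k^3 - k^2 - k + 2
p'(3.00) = 47.00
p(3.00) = 44.00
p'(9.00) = 467.00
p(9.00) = 1370.00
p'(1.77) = 14.26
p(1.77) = 8.19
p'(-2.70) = 48.14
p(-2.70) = -41.96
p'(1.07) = 3.73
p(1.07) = 2.24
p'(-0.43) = 0.97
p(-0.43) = 2.09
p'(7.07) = 284.77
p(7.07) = 651.73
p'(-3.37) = 73.88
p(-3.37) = -82.53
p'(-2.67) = 47.11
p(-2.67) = -40.53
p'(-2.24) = 33.59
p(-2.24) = -23.26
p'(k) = 6*k^2 - 2*k - 1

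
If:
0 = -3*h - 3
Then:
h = -1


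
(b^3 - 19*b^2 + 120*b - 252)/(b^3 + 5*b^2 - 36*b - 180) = (b^2 - 13*b + 42)/(b^2 + 11*b + 30)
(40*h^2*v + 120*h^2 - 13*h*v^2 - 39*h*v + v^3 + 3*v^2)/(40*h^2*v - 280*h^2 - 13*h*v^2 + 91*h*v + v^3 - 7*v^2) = (v + 3)/(v - 7)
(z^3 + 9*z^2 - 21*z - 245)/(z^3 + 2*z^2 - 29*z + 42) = (z^2 + 2*z - 35)/(z^2 - 5*z + 6)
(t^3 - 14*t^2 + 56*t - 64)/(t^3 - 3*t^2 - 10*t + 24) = (t - 8)/(t + 3)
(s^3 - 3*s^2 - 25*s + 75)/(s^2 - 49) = (s^3 - 3*s^2 - 25*s + 75)/(s^2 - 49)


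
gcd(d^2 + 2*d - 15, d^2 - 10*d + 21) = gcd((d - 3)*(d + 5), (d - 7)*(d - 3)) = d - 3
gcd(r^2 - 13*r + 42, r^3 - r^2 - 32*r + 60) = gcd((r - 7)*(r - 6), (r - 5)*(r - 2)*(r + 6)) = 1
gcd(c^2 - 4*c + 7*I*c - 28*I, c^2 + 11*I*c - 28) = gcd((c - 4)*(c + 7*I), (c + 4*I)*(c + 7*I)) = c + 7*I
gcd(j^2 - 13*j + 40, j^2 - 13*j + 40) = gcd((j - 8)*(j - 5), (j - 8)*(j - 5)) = j^2 - 13*j + 40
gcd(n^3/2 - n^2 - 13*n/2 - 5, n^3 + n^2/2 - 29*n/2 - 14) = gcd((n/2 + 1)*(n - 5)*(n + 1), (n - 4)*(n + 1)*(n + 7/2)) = n + 1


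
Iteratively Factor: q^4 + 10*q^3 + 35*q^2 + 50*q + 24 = (q + 2)*(q^3 + 8*q^2 + 19*q + 12) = (q + 1)*(q + 2)*(q^2 + 7*q + 12) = (q + 1)*(q + 2)*(q + 3)*(q + 4)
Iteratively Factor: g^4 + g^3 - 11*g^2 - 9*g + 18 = (g + 3)*(g^3 - 2*g^2 - 5*g + 6) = (g - 1)*(g + 3)*(g^2 - g - 6) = (g - 3)*(g - 1)*(g + 3)*(g + 2)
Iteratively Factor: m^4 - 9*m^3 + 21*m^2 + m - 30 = (m - 3)*(m^3 - 6*m^2 + 3*m + 10) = (m - 3)*(m - 2)*(m^2 - 4*m - 5) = (m - 3)*(m - 2)*(m + 1)*(m - 5)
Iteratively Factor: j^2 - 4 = (j - 2)*(j + 2)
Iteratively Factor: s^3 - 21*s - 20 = (s - 5)*(s^2 + 5*s + 4) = (s - 5)*(s + 1)*(s + 4)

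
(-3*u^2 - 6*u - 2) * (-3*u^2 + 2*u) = 9*u^4 + 12*u^3 - 6*u^2 - 4*u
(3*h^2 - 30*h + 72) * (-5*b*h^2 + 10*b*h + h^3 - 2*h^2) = -15*b*h^4 + 180*b*h^3 - 660*b*h^2 + 720*b*h + 3*h^5 - 36*h^4 + 132*h^3 - 144*h^2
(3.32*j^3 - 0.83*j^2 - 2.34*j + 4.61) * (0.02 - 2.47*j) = -8.2004*j^4 + 2.1165*j^3 + 5.7632*j^2 - 11.4335*j + 0.0922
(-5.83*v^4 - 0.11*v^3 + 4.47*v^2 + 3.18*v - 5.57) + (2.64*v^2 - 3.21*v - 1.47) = -5.83*v^4 - 0.11*v^3 + 7.11*v^2 - 0.0299999999999998*v - 7.04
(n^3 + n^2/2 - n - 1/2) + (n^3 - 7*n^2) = 2*n^3 - 13*n^2/2 - n - 1/2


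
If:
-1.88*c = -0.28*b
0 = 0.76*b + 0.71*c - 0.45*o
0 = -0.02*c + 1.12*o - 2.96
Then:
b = 1.38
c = 0.20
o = 2.65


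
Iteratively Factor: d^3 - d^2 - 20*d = (d + 4)*(d^2 - 5*d) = (d - 5)*(d + 4)*(d)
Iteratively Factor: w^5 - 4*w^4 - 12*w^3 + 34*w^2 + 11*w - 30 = (w + 1)*(w^4 - 5*w^3 - 7*w^2 + 41*w - 30) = (w - 2)*(w + 1)*(w^3 - 3*w^2 - 13*w + 15) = (w - 2)*(w + 1)*(w + 3)*(w^2 - 6*w + 5) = (w - 5)*(w - 2)*(w + 1)*(w + 3)*(w - 1)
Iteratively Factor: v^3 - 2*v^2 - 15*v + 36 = (v - 3)*(v^2 + v - 12) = (v - 3)^2*(v + 4)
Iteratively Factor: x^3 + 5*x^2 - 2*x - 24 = (x - 2)*(x^2 + 7*x + 12) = (x - 2)*(x + 3)*(x + 4)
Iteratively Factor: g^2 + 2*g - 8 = (g + 4)*(g - 2)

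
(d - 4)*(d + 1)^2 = d^3 - 2*d^2 - 7*d - 4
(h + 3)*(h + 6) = h^2 + 9*h + 18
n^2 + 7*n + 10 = (n + 2)*(n + 5)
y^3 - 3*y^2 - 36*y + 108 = (y - 6)*(y - 3)*(y + 6)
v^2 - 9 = (v - 3)*(v + 3)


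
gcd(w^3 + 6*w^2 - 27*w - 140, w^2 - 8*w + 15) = w - 5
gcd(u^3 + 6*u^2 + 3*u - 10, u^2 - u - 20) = 1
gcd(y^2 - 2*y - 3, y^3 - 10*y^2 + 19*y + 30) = y + 1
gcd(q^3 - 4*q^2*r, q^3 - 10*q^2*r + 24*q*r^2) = q^2 - 4*q*r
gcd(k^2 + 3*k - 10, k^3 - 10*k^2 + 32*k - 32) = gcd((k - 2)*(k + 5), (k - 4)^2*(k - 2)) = k - 2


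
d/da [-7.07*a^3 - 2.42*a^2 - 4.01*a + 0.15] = -21.21*a^2 - 4.84*a - 4.01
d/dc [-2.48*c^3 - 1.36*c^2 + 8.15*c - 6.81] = -7.44*c^2 - 2.72*c + 8.15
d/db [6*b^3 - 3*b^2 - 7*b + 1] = 18*b^2 - 6*b - 7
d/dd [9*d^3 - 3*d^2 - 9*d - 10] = 27*d^2 - 6*d - 9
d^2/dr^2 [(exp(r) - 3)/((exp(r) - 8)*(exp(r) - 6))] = (exp(4*r) + 2*exp(3*r) - 162*exp(2*r) + 660*exp(r) + 288)*exp(r)/(exp(6*r) - 42*exp(5*r) + 732*exp(4*r) - 6776*exp(3*r) + 35136*exp(2*r) - 96768*exp(r) + 110592)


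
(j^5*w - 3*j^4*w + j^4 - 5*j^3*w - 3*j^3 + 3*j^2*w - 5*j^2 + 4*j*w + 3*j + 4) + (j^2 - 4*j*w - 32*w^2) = j^5*w - 3*j^4*w + j^4 - 5*j^3*w - 3*j^3 + 3*j^2*w - 4*j^2 + 3*j - 32*w^2 + 4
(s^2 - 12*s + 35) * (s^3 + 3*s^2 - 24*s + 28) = s^5 - 9*s^4 - 25*s^3 + 421*s^2 - 1176*s + 980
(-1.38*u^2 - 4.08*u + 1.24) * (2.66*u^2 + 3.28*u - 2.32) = -3.6708*u^4 - 15.3792*u^3 - 6.8824*u^2 + 13.5328*u - 2.8768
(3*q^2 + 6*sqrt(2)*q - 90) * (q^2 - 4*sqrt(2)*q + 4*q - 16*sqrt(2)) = 3*q^4 - 6*sqrt(2)*q^3 + 12*q^3 - 138*q^2 - 24*sqrt(2)*q^2 - 552*q + 360*sqrt(2)*q + 1440*sqrt(2)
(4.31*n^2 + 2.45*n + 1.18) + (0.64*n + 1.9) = 4.31*n^2 + 3.09*n + 3.08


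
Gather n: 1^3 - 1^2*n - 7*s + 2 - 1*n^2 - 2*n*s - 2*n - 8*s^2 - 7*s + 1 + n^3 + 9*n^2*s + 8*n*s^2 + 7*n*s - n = n^3 + n^2*(9*s - 1) + n*(8*s^2 + 5*s - 4) - 8*s^2 - 14*s + 4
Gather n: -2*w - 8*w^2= -8*w^2 - 2*w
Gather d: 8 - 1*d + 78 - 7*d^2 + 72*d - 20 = -7*d^2 + 71*d + 66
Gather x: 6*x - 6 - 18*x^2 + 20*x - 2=-18*x^2 + 26*x - 8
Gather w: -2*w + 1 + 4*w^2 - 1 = 4*w^2 - 2*w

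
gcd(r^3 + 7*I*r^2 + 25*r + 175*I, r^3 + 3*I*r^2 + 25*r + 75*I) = r^2 + 25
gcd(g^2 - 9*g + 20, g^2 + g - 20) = g - 4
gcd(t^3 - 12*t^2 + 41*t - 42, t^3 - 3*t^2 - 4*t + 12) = t^2 - 5*t + 6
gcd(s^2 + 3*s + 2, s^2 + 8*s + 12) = s + 2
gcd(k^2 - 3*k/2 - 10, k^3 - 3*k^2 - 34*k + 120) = k - 4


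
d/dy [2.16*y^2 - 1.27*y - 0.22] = 4.32*y - 1.27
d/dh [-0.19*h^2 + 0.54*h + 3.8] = 0.54 - 0.38*h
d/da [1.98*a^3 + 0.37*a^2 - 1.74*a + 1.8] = 5.94*a^2 + 0.74*a - 1.74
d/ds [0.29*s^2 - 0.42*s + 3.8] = 0.58*s - 0.42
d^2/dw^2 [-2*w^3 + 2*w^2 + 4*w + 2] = 4 - 12*w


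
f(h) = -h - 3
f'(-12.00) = -1.00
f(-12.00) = 9.00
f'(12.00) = -1.00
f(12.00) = -15.00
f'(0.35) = -1.00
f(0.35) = -3.35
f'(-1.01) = -1.00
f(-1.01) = -1.99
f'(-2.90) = -1.00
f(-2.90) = -0.10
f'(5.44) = -1.00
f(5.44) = -8.44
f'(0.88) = -1.00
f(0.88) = -3.88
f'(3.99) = -1.00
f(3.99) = -6.99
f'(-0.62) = -1.00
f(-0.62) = -2.38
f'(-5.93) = -1.00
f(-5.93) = 2.93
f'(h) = -1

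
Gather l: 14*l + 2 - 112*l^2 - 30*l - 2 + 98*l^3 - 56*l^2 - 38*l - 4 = 98*l^3 - 168*l^2 - 54*l - 4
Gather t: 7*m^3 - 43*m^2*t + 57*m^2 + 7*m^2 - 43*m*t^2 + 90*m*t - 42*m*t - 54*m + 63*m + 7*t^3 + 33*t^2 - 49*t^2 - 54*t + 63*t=7*m^3 + 64*m^2 + 9*m + 7*t^3 + t^2*(-43*m - 16) + t*(-43*m^2 + 48*m + 9)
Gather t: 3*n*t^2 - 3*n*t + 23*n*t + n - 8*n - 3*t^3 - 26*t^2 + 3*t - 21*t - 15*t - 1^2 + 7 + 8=-7*n - 3*t^3 + t^2*(3*n - 26) + t*(20*n - 33) + 14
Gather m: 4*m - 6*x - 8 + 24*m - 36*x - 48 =28*m - 42*x - 56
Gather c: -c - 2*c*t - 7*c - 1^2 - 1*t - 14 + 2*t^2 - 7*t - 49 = c*(-2*t - 8) + 2*t^2 - 8*t - 64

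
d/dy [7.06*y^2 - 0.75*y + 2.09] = 14.12*y - 0.75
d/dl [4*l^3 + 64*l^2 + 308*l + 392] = 12*l^2 + 128*l + 308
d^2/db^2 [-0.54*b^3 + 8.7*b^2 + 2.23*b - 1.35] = 17.4 - 3.24*b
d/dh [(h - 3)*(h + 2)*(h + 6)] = 3*h^2 + 10*h - 12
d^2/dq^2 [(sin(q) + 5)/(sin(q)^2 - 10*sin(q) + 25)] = (-sin(q)^3 - 40*sin(q)^2 - 73*sin(q) + 50)/(sin(q) - 5)^4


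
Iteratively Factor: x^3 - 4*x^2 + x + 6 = (x + 1)*(x^2 - 5*x + 6) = (x - 2)*(x + 1)*(x - 3)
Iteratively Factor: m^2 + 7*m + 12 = (m + 4)*(m + 3)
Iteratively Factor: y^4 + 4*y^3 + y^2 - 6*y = (y - 1)*(y^3 + 5*y^2 + 6*y) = (y - 1)*(y + 2)*(y^2 + 3*y) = y*(y - 1)*(y + 2)*(y + 3)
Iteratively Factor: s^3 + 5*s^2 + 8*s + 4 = (s + 2)*(s^2 + 3*s + 2) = (s + 2)^2*(s + 1)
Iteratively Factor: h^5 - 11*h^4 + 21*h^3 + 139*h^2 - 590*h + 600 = (h - 2)*(h^4 - 9*h^3 + 3*h^2 + 145*h - 300) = (h - 3)*(h - 2)*(h^3 - 6*h^2 - 15*h + 100) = (h - 3)*(h - 2)*(h + 4)*(h^2 - 10*h + 25) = (h - 5)*(h - 3)*(h - 2)*(h + 4)*(h - 5)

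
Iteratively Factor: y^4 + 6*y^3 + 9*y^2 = (y)*(y^3 + 6*y^2 + 9*y) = y*(y + 3)*(y^2 + 3*y) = y*(y + 3)^2*(y)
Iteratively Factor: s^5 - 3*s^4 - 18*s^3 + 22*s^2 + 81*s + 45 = (s + 3)*(s^4 - 6*s^3 + 22*s + 15) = (s + 1)*(s + 3)*(s^3 - 7*s^2 + 7*s + 15) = (s - 5)*(s + 1)*(s + 3)*(s^2 - 2*s - 3) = (s - 5)*(s + 1)^2*(s + 3)*(s - 3)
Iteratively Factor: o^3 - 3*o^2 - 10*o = (o + 2)*(o^2 - 5*o) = o*(o + 2)*(o - 5)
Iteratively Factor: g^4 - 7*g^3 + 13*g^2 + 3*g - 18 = (g + 1)*(g^3 - 8*g^2 + 21*g - 18) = (g - 3)*(g + 1)*(g^2 - 5*g + 6) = (g - 3)^2*(g + 1)*(g - 2)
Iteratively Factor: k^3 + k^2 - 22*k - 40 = (k - 5)*(k^2 + 6*k + 8) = (k - 5)*(k + 2)*(k + 4)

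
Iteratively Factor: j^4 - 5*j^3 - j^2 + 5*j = (j)*(j^3 - 5*j^2 - j + 5) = j*(j - 5)*(j^2 - 1) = j*(j - 5)*(j - 1)*(j + 1)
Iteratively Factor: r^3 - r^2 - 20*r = (r)*(r^2 - r - 20) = r*(r - 5)*(r + 4)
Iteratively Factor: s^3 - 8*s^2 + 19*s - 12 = (s - 4)*(s^2 - 4*s + 3) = (s - 4)*(s - 3)*(s - 1)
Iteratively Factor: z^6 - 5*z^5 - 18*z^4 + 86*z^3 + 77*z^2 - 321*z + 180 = (z + 3)*(z^5 - 8*z^4 + 6*z^3 + 68*z^2 - 127*z + 60) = (z + 3)^2*(z^4 - 11*z^3 + 39*z^2 - 49*z + 20) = (z - 1)*(z + 3)^2*(z^3 - 10*z^2 + 29*z - 20) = (z - 4)*(z - 1)*(z + 3)^2*(z^2 - 6*z + 5) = (z - 5)*(z - 4)*(z - 1)*(z + 3)^2*(z - 1)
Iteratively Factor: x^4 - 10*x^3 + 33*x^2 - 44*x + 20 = (x - 2)*(x^3 - 8*x^2 + 17*x - 10) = (x - 2)^2*(x^2 - 6*x + 5) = (x - 5)*(x - 2)^2*(x - 1)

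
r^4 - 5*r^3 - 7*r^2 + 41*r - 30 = (r - 5)*(r - 2)*(r - 1)*(r + 3)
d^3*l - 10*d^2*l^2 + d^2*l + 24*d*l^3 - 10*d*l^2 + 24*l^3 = (d - 6*l)*(d - 4*l)*(d*l + l)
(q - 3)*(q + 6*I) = q^2 - 3*q + 6*I*q - 18*I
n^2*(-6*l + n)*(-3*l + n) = 18*l^2*n^2 - 9*l*n^3 + n^4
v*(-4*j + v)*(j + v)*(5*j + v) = -20*j^3*v - 19*j^2*v^2 + 2*j*v^3 + v^4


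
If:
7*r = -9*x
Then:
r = -9*x/7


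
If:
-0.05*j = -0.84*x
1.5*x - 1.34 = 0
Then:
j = 15.01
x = 0.89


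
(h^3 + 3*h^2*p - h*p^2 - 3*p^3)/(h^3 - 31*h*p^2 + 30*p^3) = (-h^2 - 4*h*p - 3*p^2)/(-h^2 - h*p + 30*p^2)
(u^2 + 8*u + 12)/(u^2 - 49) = (u^2 + 8*u + 12)/(u^2 - 49)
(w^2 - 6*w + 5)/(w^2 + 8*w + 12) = (w^2 - 6*w + 5)/(w^2 + 8*w + 12)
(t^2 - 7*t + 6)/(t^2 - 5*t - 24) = (-t^2 + 7*t - 6)/(-t^2 + 5*t + 24)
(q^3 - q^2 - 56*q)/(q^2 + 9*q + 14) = q*(q - 8)/(q + 2)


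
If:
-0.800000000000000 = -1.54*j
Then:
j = 0.52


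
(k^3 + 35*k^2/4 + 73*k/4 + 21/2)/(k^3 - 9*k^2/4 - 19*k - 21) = (k^2 + 7*k + 6)/(k^2 - 4*k - 12)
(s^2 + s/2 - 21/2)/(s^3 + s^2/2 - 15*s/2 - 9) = (2*s + 7)/(2*s^2 + 7*s + 6)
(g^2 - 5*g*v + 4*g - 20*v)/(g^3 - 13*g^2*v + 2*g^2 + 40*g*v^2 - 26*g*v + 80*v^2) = (-g - 4)/(-g^2 + 8*g*v - 2*g + 16*v)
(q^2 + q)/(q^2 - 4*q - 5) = q/(q - 5)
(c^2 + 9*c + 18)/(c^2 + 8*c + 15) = (c + 6)/(c + 5)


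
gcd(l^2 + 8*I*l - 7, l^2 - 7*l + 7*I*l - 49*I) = l + 7*I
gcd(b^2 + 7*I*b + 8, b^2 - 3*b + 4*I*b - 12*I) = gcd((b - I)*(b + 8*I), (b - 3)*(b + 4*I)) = 1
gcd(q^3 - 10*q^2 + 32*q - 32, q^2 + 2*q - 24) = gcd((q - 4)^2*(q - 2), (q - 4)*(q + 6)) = q - 4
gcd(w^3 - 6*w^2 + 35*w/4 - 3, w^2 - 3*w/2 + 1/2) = w - 1/2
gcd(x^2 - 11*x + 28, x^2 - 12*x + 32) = x - 4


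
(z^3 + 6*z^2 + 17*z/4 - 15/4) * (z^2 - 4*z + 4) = z^5 + 2*z^4 - 63*z^3/4 + 13*z^2/4 + 32*z - 15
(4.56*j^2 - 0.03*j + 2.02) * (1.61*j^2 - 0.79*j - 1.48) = 7.3416*j^4 - 3.6507*j^3 - 3.4729*j^2 - 1.5514*j - 2.9896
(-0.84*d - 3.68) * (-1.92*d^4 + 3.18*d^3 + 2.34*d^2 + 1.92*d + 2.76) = 1.6128*d^5 + 4.3944*d^4 - 13.668*d^3 - 10.224*d^2 - 9.384*d - 10.1568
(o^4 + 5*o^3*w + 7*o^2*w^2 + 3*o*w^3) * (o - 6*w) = o^5 - o^4*w - 23*o^3*w^2 - 39*o^2*w^3 - 18*o*w^4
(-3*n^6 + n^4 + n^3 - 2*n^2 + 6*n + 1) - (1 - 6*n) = -3*n^6 + n^4 + n^3 - 2*n^2 + 12*n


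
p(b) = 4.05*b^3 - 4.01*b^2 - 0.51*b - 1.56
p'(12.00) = 1652.85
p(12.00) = 6413.28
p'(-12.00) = 1845.33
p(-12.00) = -7571.28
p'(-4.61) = 294.68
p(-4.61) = -481.22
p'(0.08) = -1.07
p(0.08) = -1.62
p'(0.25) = -1.76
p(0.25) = -1.87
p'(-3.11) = 141.95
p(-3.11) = -160.58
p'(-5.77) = 450.27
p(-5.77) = -910.13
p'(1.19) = 7.15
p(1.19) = -1.02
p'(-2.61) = 103.19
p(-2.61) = -99.55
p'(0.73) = 0.11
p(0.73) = -2.49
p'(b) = 12.15*b^2 - 8.02*b - 0.51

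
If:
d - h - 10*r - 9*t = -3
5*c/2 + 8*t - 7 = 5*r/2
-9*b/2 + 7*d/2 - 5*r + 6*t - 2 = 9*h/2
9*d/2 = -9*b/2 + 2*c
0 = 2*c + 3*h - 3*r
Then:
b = 77/75 - 23*t/75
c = 7374/2225 - 9876*t/2225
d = 993/2225 - 3707*t/2225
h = 3828*t/2225 - 3772/2225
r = 1144/2225 - 2756*t/2225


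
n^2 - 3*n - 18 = (n - 6)*(n + 3)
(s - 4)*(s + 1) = s^2 - 3*s - 4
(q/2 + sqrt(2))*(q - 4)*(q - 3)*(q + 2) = q^4/2 - 5*q^3/2 + sqrt(2)*q^3 - 5*sqrt(2)*q^2 - q^2 - 2*sqrt(2)*q + 12*q + 24*sqrt(2)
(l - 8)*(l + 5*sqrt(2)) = l^2 - 8*l + 5*sqrt(2)*l - 40*sqrt(2)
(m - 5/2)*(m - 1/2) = m^2 - 3*m + 5/4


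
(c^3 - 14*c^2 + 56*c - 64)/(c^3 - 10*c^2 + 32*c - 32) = (c - 8)/(c - 4)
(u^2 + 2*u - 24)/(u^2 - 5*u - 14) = (-u^2 - 2*u + 24)/(-u^2 + 5*u + 14)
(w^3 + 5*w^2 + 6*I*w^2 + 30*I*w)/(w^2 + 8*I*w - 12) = w*(w + 5)/(w + 2*I)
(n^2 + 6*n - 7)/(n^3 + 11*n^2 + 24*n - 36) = (n + 7)/(n^2 + 12*n + 36)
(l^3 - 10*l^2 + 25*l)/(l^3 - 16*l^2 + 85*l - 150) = l/(l - 6)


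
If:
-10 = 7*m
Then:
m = -10/7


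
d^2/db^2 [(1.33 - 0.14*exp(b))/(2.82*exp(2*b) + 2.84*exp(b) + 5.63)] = (-1.113336*exp(4*b) + 43.428*exp(3*b) + 45.291456*exp(2*b) - 71.497776*exp(b) - 25.703202)*exp(b)/(22.425768*exp(6*b) + 67.754448*exp(5*b) + 202.551012*exp(4*b) + 293.443568*exp(3*b) + 404.383758*exp(2*b) + 270.057588*exp(b) + 178.453547)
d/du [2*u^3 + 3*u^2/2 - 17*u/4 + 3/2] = 6*u^2 + 3*u - 17/4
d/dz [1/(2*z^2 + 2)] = -z/(z^2 + 1)^2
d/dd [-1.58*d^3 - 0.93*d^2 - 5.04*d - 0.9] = -4.74*d^2 - 1.86*d - 5.04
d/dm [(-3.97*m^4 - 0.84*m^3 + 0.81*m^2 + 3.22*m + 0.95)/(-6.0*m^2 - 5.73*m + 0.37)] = (47.64*m^5 + 73.2843*m^4 + 3.7508*m^3 + 13.7463*m^2 + 11.9994*m + 6.6349)/(36.0*m^4 + 68.76*m^3 + 28.3929*m^2 - 4.2402*m + 0.1369)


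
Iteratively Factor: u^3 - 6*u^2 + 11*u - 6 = (u - 1)*(u^2 - 5*u + 6) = (u - 3)*(u - 1)*(u - 2)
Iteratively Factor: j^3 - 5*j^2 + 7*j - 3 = (j - 1)*(j^2 - 4*j + 3) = (j - 1)^2*(j - 3)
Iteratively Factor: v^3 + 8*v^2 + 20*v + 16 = (v + 4)*(v^2 + 4*v + 4) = (v + 2)*(v + 4)*(v + 2)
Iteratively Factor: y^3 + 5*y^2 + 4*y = (y)*(y^2 + 5*y + 4) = y*(y + 4)*(y + 1)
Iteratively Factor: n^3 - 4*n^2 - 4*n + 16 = (n + 2)*(n^2 - 6*n + 8) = (n - 4)*(n + 2)*(n - 2)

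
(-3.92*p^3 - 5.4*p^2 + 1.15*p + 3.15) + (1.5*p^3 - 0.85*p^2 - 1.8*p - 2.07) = -2.42*p^3 - 6.25*p^2 - 0.65*p + 1.08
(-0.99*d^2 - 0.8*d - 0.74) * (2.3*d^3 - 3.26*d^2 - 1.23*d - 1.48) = -2.277*d^5 + 1.3874*d^4 + 2.1237*d^3 + 4.8616*d^2 + 2.0942*d + 1.0952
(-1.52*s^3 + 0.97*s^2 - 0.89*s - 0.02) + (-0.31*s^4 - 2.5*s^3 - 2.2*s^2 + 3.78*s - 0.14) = -0.31*s^4 - 4.02*s^3 - 1.23*s^2 + 2.89*s - 0.16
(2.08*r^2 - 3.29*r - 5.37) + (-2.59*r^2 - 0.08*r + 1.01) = -0.51*r^2 - 3.37*r - 4.36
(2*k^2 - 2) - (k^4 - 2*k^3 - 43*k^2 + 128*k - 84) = -k^4 + 2*k^3 + 45*k^2 - 128*k + 82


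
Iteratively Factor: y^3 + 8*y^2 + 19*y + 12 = (y + 3)*(y^2 + 5*y + 4) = (y + 1)*(y + 3)*(y + 4)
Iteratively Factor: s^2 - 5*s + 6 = (s - 2)*(s - 3)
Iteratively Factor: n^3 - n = (n)*(n^2 - 1) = n*(n - 1)*(n + 1)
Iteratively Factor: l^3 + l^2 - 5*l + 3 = (l - 1)*(l^2 + 2*l - 3) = (l - 1)*(l + 3)*(l - 1)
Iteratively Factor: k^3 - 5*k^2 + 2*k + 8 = (k - 2)*(k^2 - 3*k - 4) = (k - 4)*(k - 2)*(k + 1)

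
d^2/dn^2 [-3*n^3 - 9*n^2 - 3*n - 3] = -18*n - 18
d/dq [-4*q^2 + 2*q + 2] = 2 - 8*q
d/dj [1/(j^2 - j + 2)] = (1 - 2*j)/(j^2 - j + 2)^2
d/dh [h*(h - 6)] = 2*h - 6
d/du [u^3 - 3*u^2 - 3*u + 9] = 3*u^2 - 6*u - 3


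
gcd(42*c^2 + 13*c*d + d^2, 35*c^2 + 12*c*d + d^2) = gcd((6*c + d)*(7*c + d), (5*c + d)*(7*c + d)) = 7*c + d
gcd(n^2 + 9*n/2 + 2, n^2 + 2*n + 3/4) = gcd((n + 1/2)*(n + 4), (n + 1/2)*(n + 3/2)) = n + 1/2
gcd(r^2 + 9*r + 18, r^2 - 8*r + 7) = 1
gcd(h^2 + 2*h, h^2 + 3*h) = h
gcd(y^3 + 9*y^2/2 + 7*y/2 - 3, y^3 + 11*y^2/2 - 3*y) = y - 1/2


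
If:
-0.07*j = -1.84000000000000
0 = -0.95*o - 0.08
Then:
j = 26.29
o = -0.08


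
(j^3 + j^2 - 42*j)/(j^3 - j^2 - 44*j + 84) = j/(j - 2)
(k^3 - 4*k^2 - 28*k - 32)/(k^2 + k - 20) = (k^3 - 4*k^2 - 28*k - 32)/(k^2 + k - 20)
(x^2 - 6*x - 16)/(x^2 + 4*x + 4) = (x - 8)/(x + 2)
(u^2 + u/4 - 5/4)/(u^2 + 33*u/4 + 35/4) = (u - 1)/(u + 7)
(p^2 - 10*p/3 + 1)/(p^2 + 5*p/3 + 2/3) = (3*p^2 - 10*p + 3)/(3*p^2 + 5*p + 2)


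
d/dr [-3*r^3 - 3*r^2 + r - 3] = -9*r^2 - 6*r + 1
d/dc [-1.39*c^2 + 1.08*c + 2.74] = 1.08 - 2.78*c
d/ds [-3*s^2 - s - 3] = -6*s - 1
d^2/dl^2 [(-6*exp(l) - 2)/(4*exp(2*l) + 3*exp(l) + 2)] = (-96*exp(4*l) - 56*exp(3*l) + 216*exp(2*l) + 82*exp(l) - 12)*exp(l)/(64*exp(6*l) + 144*exp(5*l) + 204*exp(4*l) + 171*exp(3*l) + 102*exp(2*l) + 36*exp(l) + 8)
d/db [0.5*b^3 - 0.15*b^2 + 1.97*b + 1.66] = 1.5*b^2 - 0.3*b + 1.97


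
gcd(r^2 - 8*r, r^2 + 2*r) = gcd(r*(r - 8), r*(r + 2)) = r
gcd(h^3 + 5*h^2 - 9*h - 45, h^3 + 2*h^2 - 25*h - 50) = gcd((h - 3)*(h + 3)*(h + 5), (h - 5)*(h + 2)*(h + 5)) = h + 5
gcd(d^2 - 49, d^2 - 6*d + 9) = 1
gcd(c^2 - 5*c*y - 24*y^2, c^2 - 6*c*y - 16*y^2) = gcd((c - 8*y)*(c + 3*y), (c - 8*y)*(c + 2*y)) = -c + 8*y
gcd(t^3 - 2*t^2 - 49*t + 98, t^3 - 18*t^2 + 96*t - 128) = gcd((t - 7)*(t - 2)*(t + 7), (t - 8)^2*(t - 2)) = t - 2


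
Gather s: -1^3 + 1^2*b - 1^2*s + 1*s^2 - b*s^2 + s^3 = b + s^3 + s^2*(1 - b) - s - 1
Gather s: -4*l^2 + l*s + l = -4*l^2 + l*s + l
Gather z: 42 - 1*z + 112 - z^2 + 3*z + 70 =-z^2 + 2*z + 224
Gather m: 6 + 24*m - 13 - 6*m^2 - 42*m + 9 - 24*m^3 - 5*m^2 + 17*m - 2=-24*m^3 - 11*m^2 - m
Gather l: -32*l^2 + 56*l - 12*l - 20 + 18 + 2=-32*l^2 + 44*l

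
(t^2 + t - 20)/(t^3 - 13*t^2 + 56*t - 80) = (t + 5)/(t^2 - 9*t + 20)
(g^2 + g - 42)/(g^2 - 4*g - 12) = (g + 7)/(g + 2)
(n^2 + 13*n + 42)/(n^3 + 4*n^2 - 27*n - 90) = (n + 7)/(n^2 - 2*n - 15)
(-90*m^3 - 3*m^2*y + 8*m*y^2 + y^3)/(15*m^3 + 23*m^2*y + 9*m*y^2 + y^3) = (-18*m^2 + 3*m*y + y^2)/(3*m^2 + 4*m*y + y^2)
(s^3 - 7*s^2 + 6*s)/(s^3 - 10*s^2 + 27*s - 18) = s/(s - 3)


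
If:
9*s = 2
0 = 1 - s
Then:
No Solution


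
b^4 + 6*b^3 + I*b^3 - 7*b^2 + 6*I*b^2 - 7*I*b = b*(b - 1)*(b + 7)*(b + I)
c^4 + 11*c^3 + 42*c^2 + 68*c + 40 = (c + 2)^3*(c + 5)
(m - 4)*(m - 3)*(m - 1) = m^3 - 8*m^2 + 19*m - 12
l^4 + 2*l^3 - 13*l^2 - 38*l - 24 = (l - 4)*(l + 1)*(l + 2)*(l + 3)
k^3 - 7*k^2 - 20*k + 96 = (k - 8)*(k - 3)*(k + 4)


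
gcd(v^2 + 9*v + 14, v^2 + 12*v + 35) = v + 7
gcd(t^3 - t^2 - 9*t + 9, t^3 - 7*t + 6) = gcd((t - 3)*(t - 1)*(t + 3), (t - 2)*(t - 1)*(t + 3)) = t^2 + 2*t - 3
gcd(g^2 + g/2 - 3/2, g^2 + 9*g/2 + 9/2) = g + 3/2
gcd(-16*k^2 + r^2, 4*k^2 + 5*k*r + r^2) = 4*k + r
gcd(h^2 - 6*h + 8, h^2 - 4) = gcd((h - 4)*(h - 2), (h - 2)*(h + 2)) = h - 2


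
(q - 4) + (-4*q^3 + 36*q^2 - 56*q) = -4*q^3 + 36*q^2 - 55*q - 4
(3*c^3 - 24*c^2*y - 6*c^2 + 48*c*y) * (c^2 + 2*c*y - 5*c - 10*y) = 3*c^5 - 18*c^4*y - 21*c^4 - 48*c^3*y^2 + 126*c^3*y + 30*c^3 + 336*c^2*y^2 - 180*c^2*y - 480*c*y^2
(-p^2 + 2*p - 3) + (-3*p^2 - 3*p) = -4*p^2 - p - 3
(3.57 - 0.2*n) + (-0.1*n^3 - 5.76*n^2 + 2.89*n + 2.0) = -0.1*n^3 - 5.76*n^2 + 2.69*n + 5.57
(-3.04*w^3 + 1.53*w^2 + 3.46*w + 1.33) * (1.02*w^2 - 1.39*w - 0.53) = -3.1008*w^5 + 5.7862*w^4 + 3.0137*w^3 - 4.2637*w^2 - 3.6825*w - 0.7049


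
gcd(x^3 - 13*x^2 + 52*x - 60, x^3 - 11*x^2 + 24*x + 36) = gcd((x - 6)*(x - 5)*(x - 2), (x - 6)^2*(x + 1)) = x - 6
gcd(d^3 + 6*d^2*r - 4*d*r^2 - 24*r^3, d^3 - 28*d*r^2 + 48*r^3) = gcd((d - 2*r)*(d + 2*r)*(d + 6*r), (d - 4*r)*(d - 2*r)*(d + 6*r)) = -d^2 - 4*d*r + 12*r^2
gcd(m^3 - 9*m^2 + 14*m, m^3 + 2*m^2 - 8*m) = m^2 - 2*m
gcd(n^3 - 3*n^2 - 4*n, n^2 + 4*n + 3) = n + 1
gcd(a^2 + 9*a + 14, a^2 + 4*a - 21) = a + 7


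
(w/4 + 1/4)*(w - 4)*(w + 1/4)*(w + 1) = w^4/4 - 7*w^3/16 - 15*w^2/8 - 23*w/16 - 1/4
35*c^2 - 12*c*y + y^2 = (-7*c + y)*(-5*c + y)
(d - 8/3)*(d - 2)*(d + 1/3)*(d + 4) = d^4 - d^3/3 - 122*d^2/9 + 152*d/9 + 64/9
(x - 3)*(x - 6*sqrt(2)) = x^2 - 6*sqrt(2)*x - 3*x + 18*sqrt(2)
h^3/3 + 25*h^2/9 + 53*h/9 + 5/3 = (h/3 + 1)*(h + 1/3)*(h + 5)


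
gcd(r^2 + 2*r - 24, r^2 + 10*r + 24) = r + 6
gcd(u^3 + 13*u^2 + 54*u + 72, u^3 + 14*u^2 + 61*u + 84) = u^2 + 7*u + 12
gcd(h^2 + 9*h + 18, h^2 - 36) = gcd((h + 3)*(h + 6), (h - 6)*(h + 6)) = h + 6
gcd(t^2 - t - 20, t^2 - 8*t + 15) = t - 5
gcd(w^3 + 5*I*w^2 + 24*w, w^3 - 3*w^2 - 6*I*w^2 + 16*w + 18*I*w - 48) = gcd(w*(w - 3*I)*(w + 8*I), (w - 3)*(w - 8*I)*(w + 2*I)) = 1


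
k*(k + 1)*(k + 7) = k^3 + 8*k^2 + 7*k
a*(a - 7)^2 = a^3 - 14*a^2 + 49*a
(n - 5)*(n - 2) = n^2 - 7*n + 10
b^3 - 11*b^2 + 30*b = b*(b - 6)*(b - 5)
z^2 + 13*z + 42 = (z + 6)*(z + 7)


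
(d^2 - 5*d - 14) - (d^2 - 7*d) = 2*d - 14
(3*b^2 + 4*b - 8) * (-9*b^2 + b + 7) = -27*b^4 - 33*b^3 + 97*b^2 + 20*b - 56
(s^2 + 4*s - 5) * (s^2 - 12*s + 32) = s^4 - 8*s^3 - 21*s^2 + 188*s - 160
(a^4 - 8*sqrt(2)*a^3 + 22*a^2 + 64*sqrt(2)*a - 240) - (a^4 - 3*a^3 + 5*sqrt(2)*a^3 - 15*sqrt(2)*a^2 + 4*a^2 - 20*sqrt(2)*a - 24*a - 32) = -13*sqrt(2)*a^3 + 3*a^3 + 18*a^2 + 15*sqrt(2)*a^2 + 24*a + 84*sqrt(2)*a - 208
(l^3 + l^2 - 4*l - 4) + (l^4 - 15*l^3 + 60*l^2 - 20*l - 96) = l^4 - 14*l^3 + 61*l^2 - 24*l - 100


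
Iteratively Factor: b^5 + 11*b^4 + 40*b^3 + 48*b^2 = (b + 4)*(b^4 + 7*b^3 + 12*b^2) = (b + 3)*(b + 4)*(b^3 + 4*b^2) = (b + 3)*(b + 4)^2*(b^2) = b*(b + 3)*(b + 4)^2*(b)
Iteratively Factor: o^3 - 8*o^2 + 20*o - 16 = (o - 2)*(o^2 - 6*o + 8) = (o - 2)^2*(o - 4)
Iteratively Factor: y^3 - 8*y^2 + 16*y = (y - 4)*(y^2 - 4*y) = (y - 4)^2*(y)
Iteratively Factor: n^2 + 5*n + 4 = (n + 1)*(n + 4)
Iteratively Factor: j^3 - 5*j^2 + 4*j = (j - 1)*(j^2 - 4*j) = j*(j - 1)*(j - 4)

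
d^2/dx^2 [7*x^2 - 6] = 14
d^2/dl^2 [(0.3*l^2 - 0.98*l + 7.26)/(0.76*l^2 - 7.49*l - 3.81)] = (2.283344*l^3 + 30.372336*l^2 - 264.987072*l + 921.259548)/(0.438976*l^6 - 12.978672*l^5 + 121.30626*l^4 - 290.061485*l^3 - 608.127435*l^2 - 326.176767*l - 55.306341)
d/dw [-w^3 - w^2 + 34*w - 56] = -3*w^2 - 2*w + 34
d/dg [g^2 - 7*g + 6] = 2*g - 7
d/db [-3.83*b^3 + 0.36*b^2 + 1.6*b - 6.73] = -11.49*b^2 + 0.72*b + 1.6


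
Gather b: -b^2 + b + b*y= -b^2 + b*(y + 1)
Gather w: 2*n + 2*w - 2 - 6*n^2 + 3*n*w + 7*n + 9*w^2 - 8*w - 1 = -6*n^2 + 9*n + 9*w^2 + w*(3*n - 6) - 3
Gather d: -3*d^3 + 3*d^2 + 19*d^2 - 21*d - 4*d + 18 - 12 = -3*d^3 + 22*d^2 - 25*d + 6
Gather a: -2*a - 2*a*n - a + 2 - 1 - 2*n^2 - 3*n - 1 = a*(-2*n - 3) - 2*n^2 - 3*n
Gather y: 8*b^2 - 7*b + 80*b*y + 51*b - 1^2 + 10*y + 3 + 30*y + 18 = 8*b^2 + 44*b + y*(80*b + 40) + 20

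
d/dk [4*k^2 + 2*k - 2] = 8*k + 2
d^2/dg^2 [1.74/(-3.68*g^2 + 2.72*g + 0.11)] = (-47.127552*g^2 + 34.833408*g + 1.74*(7.36*g - 2.72)*(14.72*g - 5.44) + 1.408704)/(-3.68*g^2 + 2.72*g + 0.11)^3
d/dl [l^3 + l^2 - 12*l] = 3*l^2 + 2*l - 12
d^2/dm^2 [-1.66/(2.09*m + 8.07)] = -14.502092/(2.09*m + 8.07)^3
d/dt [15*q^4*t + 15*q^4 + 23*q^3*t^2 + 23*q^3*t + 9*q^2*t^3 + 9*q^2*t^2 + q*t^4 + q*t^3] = q*(15*q^3 + 46*q^2*t + 23*q^2 + 27*q*t^2 + 18*q*t + 4*t^3 + 3*t^2)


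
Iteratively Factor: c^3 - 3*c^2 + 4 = (c - 2)*(c^2 - c - 2) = (c - 2)^2*(c + 1)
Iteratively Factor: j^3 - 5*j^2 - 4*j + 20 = (j + 2)*(j^2 - 7*j + 10) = (j - 5)*(j + 2)*(j - 2)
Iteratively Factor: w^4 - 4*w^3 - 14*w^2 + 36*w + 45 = (w - 5)*(w^3 + w^2 - 9*w - 9) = (w - 5)*(w - 3)*(w^2 + 4*w + 3) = (w - 5)*(w - 3)*(w + 1)*(w + 3)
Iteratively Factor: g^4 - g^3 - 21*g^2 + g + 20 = (g + 1)*(g^3 - 2*g^2 - 19*g + 20) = (g - 5)*(g + 1)*(g^2 + 3*g - 4) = (g - 5)*(g + 1)*(g + 4)*(g - 1)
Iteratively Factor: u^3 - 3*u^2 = (u)*(u^2 - 3*u) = u*(u - 3)*(u)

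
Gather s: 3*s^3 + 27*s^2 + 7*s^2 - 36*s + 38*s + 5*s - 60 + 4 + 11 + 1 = 3*s^3 + 34*s^2 + 7*s - 44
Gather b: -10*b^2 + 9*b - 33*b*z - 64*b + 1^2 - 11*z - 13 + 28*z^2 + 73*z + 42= -10*b^2 + b*(-33*z - 55) + 28*z^2 + 62*z + 30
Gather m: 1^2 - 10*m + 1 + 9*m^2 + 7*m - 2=9*m^2 - 3*m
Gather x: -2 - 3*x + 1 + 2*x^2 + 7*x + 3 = 2*x^2 + 4*x + 2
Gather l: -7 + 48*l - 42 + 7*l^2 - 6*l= 7*l^2 + 42*l - 49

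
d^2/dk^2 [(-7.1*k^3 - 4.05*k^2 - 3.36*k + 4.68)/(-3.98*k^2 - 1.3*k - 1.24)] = (1.13686837721616e-13*k^5 + 1.13686837721616e-13*k^4 + 18.4562479999997*k^3 - 496.052592*k^2 - 179.277792*k + 31.996992)/(63.044792*k^6 + 61.77756*k^5 + 79.104888*k^4 + 40.69156*k^3 + 24.645744*k^2 + 5.99664*k + 1.906624)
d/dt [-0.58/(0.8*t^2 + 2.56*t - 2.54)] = (0.928*t + 1.4848)/(0.8*t^2 + 2.56*t - 2.54)^2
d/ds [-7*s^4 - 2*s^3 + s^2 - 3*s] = -28*s^3 - 6*s^2 + 2*s - 3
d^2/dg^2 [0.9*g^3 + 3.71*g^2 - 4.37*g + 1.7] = 5.4*g + 7.42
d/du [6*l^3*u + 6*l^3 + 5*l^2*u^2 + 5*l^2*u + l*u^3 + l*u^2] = l*(6*l^2 + 10*l*u + 5*l + 3*u^2 + 2*u)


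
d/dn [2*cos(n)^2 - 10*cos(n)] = 2*(5 - 2*cos(n))*sin(n)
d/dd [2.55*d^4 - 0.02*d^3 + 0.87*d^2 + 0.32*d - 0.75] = 10.2*d^3 - 0.06*d^2 + 1.74*d + 0.32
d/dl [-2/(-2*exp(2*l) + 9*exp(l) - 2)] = (18 - 8*exp(l))*exp(l)/(2*exp(2*l) - 9*exp(l) + 2)^2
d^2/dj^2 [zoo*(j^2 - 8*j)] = zoo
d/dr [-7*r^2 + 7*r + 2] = 7 - 14*r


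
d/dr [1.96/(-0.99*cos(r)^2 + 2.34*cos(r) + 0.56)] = (4.5864 - 3.8808*cos(r))*sin(r)/(-0.99*cos(r)^2 + 2.34*cos(r) + 0.56)^2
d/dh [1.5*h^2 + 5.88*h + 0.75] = 3.0*h + 5.88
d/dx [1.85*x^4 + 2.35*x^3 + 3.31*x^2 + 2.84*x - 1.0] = 7.4*x^3 + 7.05*x^2 + 6.62*x + 2.84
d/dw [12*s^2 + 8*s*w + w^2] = 8*s + 2*w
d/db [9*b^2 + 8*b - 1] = 18*b + 8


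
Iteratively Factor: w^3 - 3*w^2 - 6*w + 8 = (w - 4)*(w^2 + w - 2) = (w - 4)*(w + 2)*(w - 1)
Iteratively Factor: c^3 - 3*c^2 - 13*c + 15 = (c - 5)*(c^2 + 2*c - 3) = (c - 5)*(c + 3)*(c - 1)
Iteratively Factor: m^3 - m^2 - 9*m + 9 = (m - 3)*(m^2 + 2*m - 3) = (m - 3)*(m - 1)*(m + 3)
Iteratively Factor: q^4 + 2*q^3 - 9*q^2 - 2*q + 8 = (q + 4)*(q^3 - 2*q^2 - q + 2) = (q + 1)*(q + 4)*(q^2 - 3*q + 2) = (q - 2)*(q + 1)*(q + 4)*(q - 1)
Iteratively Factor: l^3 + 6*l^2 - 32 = (l - 2)*(l^2 + 8*l + 16) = (l - 2)*(l + 4)*(l + 4)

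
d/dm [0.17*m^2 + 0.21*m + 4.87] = 0.34*m + 0.21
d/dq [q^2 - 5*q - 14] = 2*q - 5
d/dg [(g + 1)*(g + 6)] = 2*g + 7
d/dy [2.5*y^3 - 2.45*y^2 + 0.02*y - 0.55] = 7.5*y^2 - 4.9*y + 0.02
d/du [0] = 0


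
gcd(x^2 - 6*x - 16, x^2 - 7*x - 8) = x - 8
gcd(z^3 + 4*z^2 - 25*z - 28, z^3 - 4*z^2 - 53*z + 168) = z + 7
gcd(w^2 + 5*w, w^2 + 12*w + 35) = w + 5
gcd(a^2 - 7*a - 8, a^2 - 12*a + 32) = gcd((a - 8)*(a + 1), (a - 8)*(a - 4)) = a - 8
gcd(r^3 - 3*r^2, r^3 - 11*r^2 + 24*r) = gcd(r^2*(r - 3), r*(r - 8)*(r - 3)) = r^2 - 3*r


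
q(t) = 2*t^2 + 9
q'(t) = 4*t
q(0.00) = 9.00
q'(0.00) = 0.00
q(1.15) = 11.64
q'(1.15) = 4.60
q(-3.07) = 27.85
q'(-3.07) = -12.28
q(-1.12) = 11.51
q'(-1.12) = -4.48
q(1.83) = 15.70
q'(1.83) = 7.32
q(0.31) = 9.19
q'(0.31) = 1.24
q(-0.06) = 9.01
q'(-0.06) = -0.24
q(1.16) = 11.69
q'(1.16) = 4.64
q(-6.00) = 81.00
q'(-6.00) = -24.00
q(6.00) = 81.00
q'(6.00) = 24.00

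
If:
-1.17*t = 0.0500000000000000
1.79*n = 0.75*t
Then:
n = -0.02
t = -0.04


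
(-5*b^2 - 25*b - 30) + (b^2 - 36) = -4*b^2 - 25*b - 66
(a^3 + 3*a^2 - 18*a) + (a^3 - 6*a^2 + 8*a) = 2*a^3 - 3*a^2 - 10*a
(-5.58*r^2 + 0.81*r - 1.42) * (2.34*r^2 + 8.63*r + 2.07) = -13.0572*r^4 - 46.26*r^3 - 7.8831*r^2 - 10.5779*r - 2.9394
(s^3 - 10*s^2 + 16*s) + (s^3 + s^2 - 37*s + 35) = 2*s^3 - 9*s^2 - 21*s + 35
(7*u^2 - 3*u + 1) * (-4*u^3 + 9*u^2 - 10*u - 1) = -28*u^5 + 75*u^4 - 101*u^3 + 32*u^2 - 7*u - 1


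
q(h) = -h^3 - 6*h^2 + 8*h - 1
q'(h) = -3*h^2 - 12*h + 8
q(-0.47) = -5.98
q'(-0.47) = 12.98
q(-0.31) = -4.03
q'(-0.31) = 11.43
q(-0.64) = -8.32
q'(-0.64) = 14.45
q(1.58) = -7.28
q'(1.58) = -18.45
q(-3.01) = -52.17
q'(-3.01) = 16.94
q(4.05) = -133.45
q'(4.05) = -89.81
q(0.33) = 0.95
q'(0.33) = 3.71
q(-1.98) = -32.60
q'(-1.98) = 20.00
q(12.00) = -2497.00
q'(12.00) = -568.00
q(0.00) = -1.00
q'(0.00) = 8.00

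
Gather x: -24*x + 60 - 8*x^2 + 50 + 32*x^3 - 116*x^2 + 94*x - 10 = 32*x^3 - 124*x^2 + 70*x + 100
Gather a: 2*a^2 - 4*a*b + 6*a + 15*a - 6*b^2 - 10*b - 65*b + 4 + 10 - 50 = 2*a^2 + a*(21 - 4*b) - 6*b^2 - 75*b - 36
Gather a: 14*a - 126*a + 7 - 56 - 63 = -112*a - 112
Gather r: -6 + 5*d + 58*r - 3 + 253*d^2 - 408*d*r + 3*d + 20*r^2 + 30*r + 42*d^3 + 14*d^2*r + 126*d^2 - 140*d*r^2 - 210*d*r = 42*d^3 + 379*d^2 + 8*d + r^2*(20 - 140*d) + r*(14*d^2 - 618*d + 88) - 9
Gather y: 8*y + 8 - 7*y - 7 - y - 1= 0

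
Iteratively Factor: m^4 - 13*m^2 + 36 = (m + 3)*(m^3 - 3*m^2 - 4*m + 12) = (m - 2)*(m + 3)*(m^2 - m - 6) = (m - 3)*(m - 2)*(m + 3)*(m + 2)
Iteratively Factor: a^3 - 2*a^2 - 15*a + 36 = (a - 3)*(a^2 + a - 12) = (a - 3)^2*(a + 4)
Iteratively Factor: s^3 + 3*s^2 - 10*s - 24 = (s + 4)*(s^2 - s - 6) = (s + 2)*(s + 4)*(s - 3)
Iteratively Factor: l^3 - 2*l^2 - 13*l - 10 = (l + 2)*(l^2 - 4*l - 5) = (l + 1)*(l + 2)*(l - 5)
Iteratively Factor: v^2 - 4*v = (v - 4)*(v)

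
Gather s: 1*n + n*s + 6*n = n*s + 7*n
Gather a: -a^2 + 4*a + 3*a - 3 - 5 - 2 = -a^2 + 7*a - 10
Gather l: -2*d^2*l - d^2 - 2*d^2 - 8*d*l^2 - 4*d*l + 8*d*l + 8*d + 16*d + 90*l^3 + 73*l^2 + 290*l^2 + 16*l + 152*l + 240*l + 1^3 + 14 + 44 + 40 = -3*d^2 + 24*d + 90*l^3 + l^2*(363 - 8*d) + l*(-2*d^2 + 4*d + 408) + 99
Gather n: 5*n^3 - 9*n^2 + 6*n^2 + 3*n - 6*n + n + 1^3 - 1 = 5*n^3 - 3*n^2 - 2*n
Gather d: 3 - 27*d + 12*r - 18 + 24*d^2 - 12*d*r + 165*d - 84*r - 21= 24*d^2 + d*(138 - 12*r) - 72*r - 36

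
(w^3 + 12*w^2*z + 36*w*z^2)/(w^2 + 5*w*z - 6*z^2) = w*(-w - 6*z)/(-w + z)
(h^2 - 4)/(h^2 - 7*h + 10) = (h + 2)/(h - 5)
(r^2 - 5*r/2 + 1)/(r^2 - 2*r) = (r - 1/2)/r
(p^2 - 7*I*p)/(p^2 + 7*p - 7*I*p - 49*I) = p/(p + 7)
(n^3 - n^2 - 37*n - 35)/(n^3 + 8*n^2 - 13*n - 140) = (n^2 - 6*n - 7)/(n^2 + 3*n - 28)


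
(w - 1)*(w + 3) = w^2 + 2*w - 3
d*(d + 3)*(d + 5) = d^3 + 8*d^2 + 15*d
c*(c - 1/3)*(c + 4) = c^3 + 11*c^2/3 - 4*c/3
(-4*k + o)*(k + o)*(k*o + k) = -4*k^3*o - 4*k^3 - 3*k^2*o^2 - 3*k^2*o + k*o^3 + k*o^2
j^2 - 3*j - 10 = (j - 5)*(j + 2)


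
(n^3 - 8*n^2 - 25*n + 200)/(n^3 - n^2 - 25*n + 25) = (n - 8)/(n - 1)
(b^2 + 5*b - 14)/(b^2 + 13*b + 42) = (b - 2)/(b + 6)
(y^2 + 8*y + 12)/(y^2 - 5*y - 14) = (y + 6)/(y - 7)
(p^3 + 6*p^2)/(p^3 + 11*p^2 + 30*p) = p/(p + 5)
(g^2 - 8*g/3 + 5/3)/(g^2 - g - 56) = (-g^2 + 8*g/3 - 5/3)/(-g^2 + g + 56)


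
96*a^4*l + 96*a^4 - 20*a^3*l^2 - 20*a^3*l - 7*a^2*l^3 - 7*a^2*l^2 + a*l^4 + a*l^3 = (-8*a + l)*(-3*a + l)*(4*a + l)*(a*l + a)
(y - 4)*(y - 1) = y^2 - 5*y + 4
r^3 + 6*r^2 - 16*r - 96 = (r - 4)*(r + 4)*(r + 6)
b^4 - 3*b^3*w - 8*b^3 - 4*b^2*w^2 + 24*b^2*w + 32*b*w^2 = b*(b - 8)*(b - 4*w)*(b + w)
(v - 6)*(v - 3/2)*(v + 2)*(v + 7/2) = v^4 - 2*v^3 - 101*v^2/4 - 3*v + 63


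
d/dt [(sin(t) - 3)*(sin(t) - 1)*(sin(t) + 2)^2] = 2*(2*sin(t)^3 - 9*sin(t) - 2)*cos(t)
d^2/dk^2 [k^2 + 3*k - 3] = 2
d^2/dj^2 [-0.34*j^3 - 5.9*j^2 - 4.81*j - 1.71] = -2.04*j - 11.8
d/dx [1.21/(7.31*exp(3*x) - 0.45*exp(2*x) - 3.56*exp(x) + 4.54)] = (-26.5353*exp(2*x) + 1.089*exp(x) + 4.3076)*exp(x)/(7.31*exp(3*x) - 0.45*exp(2*x) - 3.56*exp(x) + 4.54)^2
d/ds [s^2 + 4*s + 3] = 2*s + 4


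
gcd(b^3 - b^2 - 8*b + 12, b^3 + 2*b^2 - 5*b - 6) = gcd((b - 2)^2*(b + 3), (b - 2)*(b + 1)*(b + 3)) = b^2 + b - 6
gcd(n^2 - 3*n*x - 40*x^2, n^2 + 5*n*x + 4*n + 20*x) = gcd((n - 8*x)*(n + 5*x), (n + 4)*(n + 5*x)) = n + 5*x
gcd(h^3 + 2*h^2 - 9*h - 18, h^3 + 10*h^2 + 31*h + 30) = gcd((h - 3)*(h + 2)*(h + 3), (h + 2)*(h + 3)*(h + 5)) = h^2 + 5*h + 6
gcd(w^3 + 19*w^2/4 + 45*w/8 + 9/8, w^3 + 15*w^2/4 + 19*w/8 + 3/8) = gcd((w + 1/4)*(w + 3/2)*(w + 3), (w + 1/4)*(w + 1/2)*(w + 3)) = w^2 + 13*w/4 + 3/4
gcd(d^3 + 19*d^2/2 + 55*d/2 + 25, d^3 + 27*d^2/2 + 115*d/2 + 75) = d^2 + 15*d/2 + 25/2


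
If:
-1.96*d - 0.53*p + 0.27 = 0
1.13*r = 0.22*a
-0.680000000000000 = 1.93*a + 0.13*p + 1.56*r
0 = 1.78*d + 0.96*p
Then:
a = -0.27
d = 0.28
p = -0.51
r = -0.05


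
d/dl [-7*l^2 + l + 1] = 1 - 14*l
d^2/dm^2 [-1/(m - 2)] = -2/(m - 2)^3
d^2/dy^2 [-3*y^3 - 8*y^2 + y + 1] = -18*y - 16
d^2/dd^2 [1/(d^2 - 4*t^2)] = 2*(3*d^2 + 4*t^2)/(d^2 - 4*t^2)^3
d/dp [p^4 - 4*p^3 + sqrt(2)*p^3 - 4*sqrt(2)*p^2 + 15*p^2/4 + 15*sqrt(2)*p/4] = 4*p^3 - 12*p^2 + 3*sqrt(2)*p^2 - 8*sqrt(2)*p + 15*p/2 + 15*sqrt(2)/4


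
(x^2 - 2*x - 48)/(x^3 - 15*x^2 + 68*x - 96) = (x + 6)/(x^2 - 7*x + 12)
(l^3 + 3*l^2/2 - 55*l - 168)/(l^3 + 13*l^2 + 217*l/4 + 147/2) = 2*(l - 8)/(2*l + 7)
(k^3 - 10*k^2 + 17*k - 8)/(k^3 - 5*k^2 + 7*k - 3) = (k - 8)/(k - 3)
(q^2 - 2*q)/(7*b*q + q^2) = (q - 2)/(7*b + q)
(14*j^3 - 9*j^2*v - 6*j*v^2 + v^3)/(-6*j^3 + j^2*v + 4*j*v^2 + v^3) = (-7*j + v)/(3*j + v)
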